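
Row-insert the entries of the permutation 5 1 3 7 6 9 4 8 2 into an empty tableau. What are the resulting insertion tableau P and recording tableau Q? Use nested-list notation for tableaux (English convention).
P = [[1, 2, 4, 8], [3, 6, 9], [5], [7]], Q = [[1, 3, 4, 6], [2, 5, 8], [7], [9]]

Insert each entry of the permutation into P by Schensted row insertion, recording in Q the position of each new cell.

Insert 5: appended to row 1. P = [[5]].
Insert 1: 1 bumps 5 from row 1; 5 starts row 2. P = [[1], [5]].
Insert 3: appended to row 1. P = [[1, 3], [5]].
Insert 7: appended to row 1. P = [[1, 3, 7], [5]].
Insert 6: 6 bumps 7 from row 1; 7 appends to row 2. P = [[1, 3, 6], [5, 7]].
Insert 9: appended to row 1. P = [[1, 3, 6, 9], [5, 7]].
Insert 4: 4 bumps 6 from row 1; 6 bumps 7 from row 2; 7 starts row 3. P = [[1, 3, 4, 9], [5, 6], [7]].
Insert 8: 8 bumps 9 from row 1; 9 appends to row 2. P = [[1, 3, 4, 8], [5, 6, 9], [7]].
Insert 2: 2 bumps 3 from row 1; 3 bumps 5 from row 2; 5 bumps 7 from row 3; 7 starts row 4. P = [[1, 2, 4, 8], [3, 6, 9], [5], [7]].

So P = [[1, 2, 4, 8], [3, 6, 9], [5], [7]], Q = [[1, 3, 4, 6], [2, 5, 8], [7], [9]].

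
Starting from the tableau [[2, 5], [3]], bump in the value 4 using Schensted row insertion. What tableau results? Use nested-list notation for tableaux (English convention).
[[2, 4], [3, 5]]

In row 1, 4 replaces 5 (the leftmost entry greater than 4); 5 is bumped to row 2. 5 is appended to row 2. The new tableau is [[2, 4], [3, 5]].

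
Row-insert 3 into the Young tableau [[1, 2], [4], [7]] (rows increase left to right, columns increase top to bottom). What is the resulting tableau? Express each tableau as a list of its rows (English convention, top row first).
3 is larger than every entry of row 1, so it is appended to row 1. The new tableau is [[1, 2, 3], [4], [7]].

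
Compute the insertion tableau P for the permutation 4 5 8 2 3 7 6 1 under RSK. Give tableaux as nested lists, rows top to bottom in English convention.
Insert 4: appended to row 1. P = [[4]].
Insert 5: appended to row 1. P = [[4, 5]].
Insert 8: appended to row 1. P = [[4, 5, 8]].
Insert 2: 2 bumps 4 from row 1; 4 starts row 2. P = [[2, 5, 8], [4]].
Insert 3: 3 bumps 5 from row 1; 5 appends to row 2. P = [[2, 3, 8], [4, 5]].
Insert 7: 7 bumps 8 from row 1; 8 appends to row 2. P = [[2, 3, 7], [4, 5, 8]].
Insert 6: 6 bumps 7 from row 1; 7 bumps 8 from row 2; 8 starts row 3. P = [[2, 3, 6], [4, 5, 7], [8]].
Insert 1: 1 bumps 2 from row 1; 2 bumps 4 from row 2; 4 bumps 8 from row 3; 8 starts row 4. P = [[1, 3, 6], [2, 5, 7], [4], [8]].

So P = [[1, 3, 6], [2, 5, 7], [4], [8]].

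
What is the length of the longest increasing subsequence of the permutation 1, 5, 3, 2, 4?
3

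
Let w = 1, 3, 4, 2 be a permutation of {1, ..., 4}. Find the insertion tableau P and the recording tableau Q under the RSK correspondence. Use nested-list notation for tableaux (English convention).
Insert each entry of the permutation into P by Schensted row insertion, recording in Q the position of each new cell.

Insert 1: appended to row 1. P = [[1]].
Insert 3: appended to row 1. P = [[1, 3]].
Insert 4: appended to row 1. P = [[1, 3, 4]].
Insert 2: 2 bumps 3 from row 1; 3 starts row 2. P = [[1, 2, 4], [3]].

So P = [[1, 2, 4], [3]], Q = [[1, 2, 3], [4]].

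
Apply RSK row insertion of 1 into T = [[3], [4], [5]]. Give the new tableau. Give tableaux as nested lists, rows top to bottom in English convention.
[[1], [3], [4], [5]]

In row 1, 1 replaces 3 (the leftmost entry greater than 1); 3 is bumped to row 2. In row 2, 3 replaces 4 (the leftmost entry greater than 3); 4 is bumped to row 3. In row 3, 4 replaces 5 (the leftmost entry greater than 4); 5 is bumped to row 4. 5 starts a new row 4. The new tableau is [[1], [3], [4], [5]].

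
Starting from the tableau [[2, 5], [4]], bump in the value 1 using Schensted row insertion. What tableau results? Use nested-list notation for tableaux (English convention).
[[1, 5], [2], [4]]

In row 1, 1 replaces 2 (the leftmost entry greater than 1); 2 is bumped to row 2. In row 2, 2 replaces 4 (the leftmost entry greater than 2); 4 is bumped to row 3. 4 starts a new row 3. The new tableau is [[1, 5], [2], [4]].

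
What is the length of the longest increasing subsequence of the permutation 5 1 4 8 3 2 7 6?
3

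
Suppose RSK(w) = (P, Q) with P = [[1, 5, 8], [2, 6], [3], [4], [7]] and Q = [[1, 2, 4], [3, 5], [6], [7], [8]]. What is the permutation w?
4 7 3 8 6 5 2 1

Reverse the RSK construction: for i from n down to 1, find the cell of Q containing i, remove the entry at that cell from P, and reverse-bump it up through P; the value ejected from row 1 is w(i).

Step i=8: Q has 8 at row 5, column 1; remove 7 from row 5 of P and reverse-bump: 7 enters row 4 and ejects 4; 4 enters row 3 and ejects 3; 3 enters row 2 and ejects 2; 2 enters row 1 and ejects 1. So w(8) = 1. P is now [[2, 5, 8], [3, 6], [4], [7]].
Step i=7: Q has 7 at row 4, column 1; remove 7 from row 4 of P and reverse-bump: 7 enters row 3 and ejects 4; 4 enters row 2 and ejects 3; 3 enters row 1 and ejects 2. So w(7) = 2. P is now [[3, 5, 8], [4, 6], [7]].
Step i=6: Q has 6 at row 3, column 1; remove 7 from row 3 of P and reverse-bump: 7 enters row 2 and ejects 6; 6 enters row 1 and ejects 5. So w(6) = 5. P is now [[3, 6, 8], [4, 7]].
Step i=5: Q has 5 at row 2, column 2; remove 7 from row 2 of P and reverse-bump: 7 enters row 1 and ejects 6. So w(5) = 6. P is now [[3, 7, 8], [4]].
Step i=4: Q has 4 at row 1, column 3; remove that cell from P, ejecting 8. So w(4) = 8. P is now [[3, 7], [4]].
Step i=3: Q has 3 at row 2, column 1; remove 4 from row 2 of P and reverse-bump: 4 enters row 1 and ejects 3. So w(3) = 3. P is now [[4, 7]].
Step i=2: Q has 2 at row 1, column 2; remove that cell from P, ejecting 7. So w(2) = 7. P is now [[4]].
Step i=1: Q has 1 at row 1, column 1; remove that cell from P, ejecting 4. So w(1) = 4. P is now [].

So w = 4 7 3 8 6 5 2 1.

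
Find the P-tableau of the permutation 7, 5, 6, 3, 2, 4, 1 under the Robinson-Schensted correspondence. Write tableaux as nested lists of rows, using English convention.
Insert 7: appended to row 1. P = [[7]].
Insert 5: 5 bumps 7 from row 1; 7 starts row 2. P = [[5], [7]].
Insert 6: appended to row 1. P = [[5, 6], [7]].
Insert 3: 3 bumps 5 from row 1; 5 bumps 7 from row 2; 7 starts row 3. P = [[3, 6], [5], [7]].
Insert 2: 2 bumps 3 from row 1; 3 bumps 5 from row 2; 5 bumps 7 from row 3; 7 starts row 4. P = [[2, 6], [3], [5], [7]].
Insert 4: 4 bumps 6 from row 1; 6 appends to row 2. P = [[2, 4], [3, 6], [5], [7]].
Insert 1: 1 bumps 2 from row 1; 2 bumps 3 from row 2; 3 bumps 5 from row 3; 5 bumps 7 from row 4; 7 starts row 5. P = [[1, 4], [2, 6], [3], [5], [7]].

So P = [[1, 4], [2, 6], [3], [5], [7]].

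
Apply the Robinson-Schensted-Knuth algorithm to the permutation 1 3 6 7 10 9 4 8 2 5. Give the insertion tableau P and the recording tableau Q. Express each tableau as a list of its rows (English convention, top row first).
P = [[1, 2, 4, 5, 8], [3, 7], [6, 9], [10]], Q = [[1, 2, 3, 4, 5], [6, 8], [7, 10], [9]]

Insert each entry of the permutation into P by Schensted row insertion, recording in Q the position of each new cell.

Insert 1: appended to row 1. P = [[1]].
Insert 3: appended to row 1. P = [[1, 3]].
Insert 6: appended to row 1. P = [[1, 3, 6]].
Insert 7: appended to row 1. P = [[1, 3, 6, 7]].
Insert 10: appended to row 1. P = [[1, 3, 6, 7, 10]].
Insert 9: 9 bumps 10 from row 1; 10 starts row 2. P = [[1, 3, 6, 7, 9], [10]].
Insert 4: 4 bumps 6 from row 1; 6 bumps 10 from row 2; 10 starts row 3. P = [[1, 3, 4, 7, 9], [6], [10]].
Insert 8: 8 bumps 9 from row 1; 9 appends to row 2. P = [[1, 3, 4, 7, 8], [6, 9], [10]].
Insert 2: 2 bumps 3 from row 1; 3 bumps 6 from row 2; 6 bumps 10 from row 3; 10 starts row 4. P = [[1, 2, 4, 7, 8], [3, 9], [6], [10]].
Insert 5: 5 bumps 7 from row 1; 7 bumps 9 from row 2; 9 appends to row 3. P = [[1, 2, 4, 5, 8], [3, 7], [6, 9], [10]].

So P = [[1, 2, 4, 5, 8], [3, 7], [6, 9], [10]], Q = [[1, 2, 3, 4, 5], [6, 8], [7, 10], [9]].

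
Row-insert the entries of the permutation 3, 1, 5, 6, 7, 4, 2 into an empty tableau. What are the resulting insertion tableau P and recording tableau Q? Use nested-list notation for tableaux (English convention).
P = [[1, 2, 6, 7], [3, 4], [5]], Q = [[1, 3, 4, 5], [2, 6], [7]]

Insert each entry of the permutation into P by Schensted row insertion, recording in Q the position of each new cell.

After inserting 3: P = [[3]].
After inserting 1: P = [[1], [3]].
After inserting 5: P = [[1, 5], [3]].
After inserting 6: P = [[1, 5, 6], [3]].
After inserting 7: P = [[1, 5, 6, 7], [3]].
After inserting 4: P = [[1, 4, 6, 7], [3, 5]].
After inserting 2: P = [[1, 2, 6, 7], [3, 4], [5]].

So P = [[1, 2, 6, 7], [3, 4], [5]], Q = [[1, 3, 4, 5], [2, 6], [7]].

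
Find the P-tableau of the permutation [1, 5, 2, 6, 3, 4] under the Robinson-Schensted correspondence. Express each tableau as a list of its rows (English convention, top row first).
Insert 1: appended to row 1. P = [[1]].
Insert 5: appended to row 1. P = [[1, 5]].
Insert 2: 2 bumps 5 from row 1; 5 starts row 2. P = [[1, 2], [5]].
Insert 6: appended to row 1. P = [[1, 2, 6], [5]].
Insert 3: 3 bumps 6 from row 1; 6 appends to row 2. P = [[1, 2, 3], [5, 6]].
Insert 4: appended to row 1. P = [[1, 2, 3, 4], [5, 6]].

So P = [[1, 2, 3, 4], [5, 6]].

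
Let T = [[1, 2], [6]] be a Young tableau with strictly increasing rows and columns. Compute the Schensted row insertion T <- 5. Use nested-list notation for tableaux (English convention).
5 is larger than every entry of row 1, so it is appended to row 1. The new tableau is [[1, 2, 5], [6]].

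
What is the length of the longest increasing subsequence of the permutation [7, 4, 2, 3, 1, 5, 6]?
4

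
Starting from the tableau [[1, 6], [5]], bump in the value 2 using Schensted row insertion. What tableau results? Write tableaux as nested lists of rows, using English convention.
[[1, 2], [5, 6]]

In row 1, 2 replaces 6 (the leftmost entry greater than 2); 6 is bumped to row 2. 6 is appended to row 2. The new tableau is [[1, 2], [5, 6]].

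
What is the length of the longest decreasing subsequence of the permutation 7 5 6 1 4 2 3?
4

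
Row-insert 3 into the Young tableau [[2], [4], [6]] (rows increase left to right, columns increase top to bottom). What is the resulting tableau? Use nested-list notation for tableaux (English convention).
3 is larger than every entry of row 1, so it is appended to row 1. The new tableau is [[2, 3], [4], [6]].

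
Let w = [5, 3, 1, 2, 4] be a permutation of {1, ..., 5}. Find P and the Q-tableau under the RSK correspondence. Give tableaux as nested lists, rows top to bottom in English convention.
Insert each entry of the permutation into P by Schensted row insertion, recording in Q the position of each new cell.

Insert 5: appended to row 1. P = [[5]], Q = [[1]].
Insert 3: 3 bumps 5 from row 1; 5 starts row 2. P = [[3], [5]], Q = [[1], [2]].
Insert 1: 1 bumps 3 from row 1; 3 bumps 5 from row 2; 5 starts row 3. P = [[1], [3], [5]], Q = [[1], [2], [3]].
Insert 2: appended to row 1. P = [[1, 2], [3], [5]], Q = [[1, 4], [2], [3]].
Insert 4: appended to row 1. P = [[1, 2, 4], [3], [5]], Q = [[1, 4, 5], [2], [3]].

So P = [[1, 2, 4], [3], [5]], Q = [[1, 4, 5], [2], [3]].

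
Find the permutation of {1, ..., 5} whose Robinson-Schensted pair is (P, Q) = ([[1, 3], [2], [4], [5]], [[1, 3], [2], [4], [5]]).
Reverse the RSK construction: for i from n down to 1, find the cell of Q containing i, remove the entry at that cell from P, and reverse-bump it up through P; the value ejected from row 1 is w(i).

Step i=5: Q has 5 at row 4, column 1; remove 5 from row 4 of P and reverse-bump: 5 enters row 3 and ejects 4; 4 enters row 2 and ejects 2; 2 enters row 1 and ejects 1. So w(5) = 1. P is now [[2, 3], [4], [5]].
Step i=4: Q has 4 at row 3, column 1; remove 5 from row 3 of P and reverse-bump: 5 enters row 2 and ejects 4; 4 enters row 1 and ejects 3. So w(4) = 3. P is now [[2, 4], [5]].
Step i=3: Q has 3 at row 1, column 2; remove that cell from P, ejecting 4. So w(3) = 4. P is now [[2], [5]].
Step i=2: Q has 2 at row 2, column 1; remove 5 from row 2 of P and reverse-bump: 5 enters row 1 and ejects 2. So w(2) = 2. P is now [[5]].
Step i=1: Q has 1 at row 1, column 1; remove that cell from P, ejecting 5. So w(1) = 5. P is now [].

So w = 5 2 4 3 1.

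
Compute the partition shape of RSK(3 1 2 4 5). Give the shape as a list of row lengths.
Row-insert each entry into an empty tableau.

After inserting 3: P = [[3]].
After inserting 1: P = [[1], [3]].
After inserting 2: P = [[1, 2], [3]].
After inserting 4: P = [[1, 2, 4], [3]].
After inserting 5: P = [[1, 2, 4, 5], [3]].

The final insertion tableau P = [[1, 2, 4, 5], [3]] has shape [4, 1].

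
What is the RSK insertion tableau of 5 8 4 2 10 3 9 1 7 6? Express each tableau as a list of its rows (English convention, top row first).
P = [[1, 3, 6], [2, 7, 9], [4, 8], [5, 10]]

After inserting 5: P = [[5]].
After inserting 8: P = [[5, 8]].
After inserting 4: P = [[4, 8], [5]].
After inserting 2: P = [[2, 8], [4], [5]].
After inserting 10: P = [[2, 8, 10], [4], [5]].
After inserting 3: P = [[2, 3, 10], [4, 8], [5]].
After inserting 9: P = [[2, 3, 9], [4, 8, 10], [5]].
After inserting 1: P = [[1, 3, 9], [2, 8, 10], [4], [5]].
After inserting 7: P = [[1, 3, 7], [2, 8, 9], [4, 10], [5]].
After inserting 6: P = [[1, 3, 6], [2, 7, 9], [4, 8], [5, 10]].

So P = [[1, 3, 6], [2, 7, 9], [4, 8], [5, 10]].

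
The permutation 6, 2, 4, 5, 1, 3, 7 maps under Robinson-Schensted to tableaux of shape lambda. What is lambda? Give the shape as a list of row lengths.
RSK row insertion gives P = [[1, 3, 5, 7], [2, 4], [6]], which has shape [4, 2, 1].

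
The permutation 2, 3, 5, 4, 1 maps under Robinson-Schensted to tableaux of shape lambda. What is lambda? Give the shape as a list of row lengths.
RSK row insertion gives P = [[1, 3, 4], [2], [5]], which has shape [3, 1, 1].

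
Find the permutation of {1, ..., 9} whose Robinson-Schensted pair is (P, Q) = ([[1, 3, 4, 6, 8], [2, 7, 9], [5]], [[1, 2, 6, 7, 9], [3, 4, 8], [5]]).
5 7 2 3 1 4 9 6 8

Reverse the RSK construction: for i from n down to 1, find the cell of Q containing i, remove the entry at that cell from P, and reverse-bump it up through P; the value ejected from row 1 is w(i).

Step i=9: Q has 9 at row 1, column 5; remove that cell from P, ejecting 8. So w(9) = 8. P is now [[1, 3, 4, 6], [2, 7, 9], [5]].
Step i=8: Q has 8 at row 2, column 3; remove 9 from row 2 of P and reverse-bump: 9 enters row 1 and ejects 6. So w(8) = 6. P is now [[1, 3, 4, 9], [2, 7], [5]].
Step i=7: Q has 7 at row 1, column 4; remove that cell from P, ejecting 9. So w(7) = 9. P is now [[1, 3, 4], [2, 7], [5]].
Step i=6: Q has 6 at row 1, column 3; remove that cell from P, ejecting 4. So w(6) = 4. P is now [[1, 3], [2, 7], [5]].
Step i=5: Q has 5 at row 3, column 1; remove 5 from row 3 of P and reverse-bump: 5 enters row 2 and ejects 2; 2 enters row 1 and ejects 1. So w(5) = 1. P is now [[2, 3], [5, 7]].
Step i=4: Q has 4 at row 2, column 2; remove 7 from row 2 of P and reverse-bump: 7 enters row 1 and ejects 3. So w(4) = 3. P is now [[2, 7], [5]].
Step i=3: Q has 3 at row 2, column 1; remove 5 from row 2 of P and reverse-bump: 5 enters row 1 and ejects 2. So w(3) = 2. P is now [[5, 7]].
Step i=2: Q has 2 at row 1, column 2; remove that cell from P, ejecting 7. So w(2) = 7. P is now [[5]].
Step i=1: Q has 1 at row 1, column 1; remove that cell from P, ejecting 5. So w(1) = 5. P is now [].

So w = 5 7 2 3 1 4 9 6 8.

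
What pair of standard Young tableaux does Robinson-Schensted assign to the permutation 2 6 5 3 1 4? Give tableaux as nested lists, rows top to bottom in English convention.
P = [[1, 3, 4], [2], [5], [6]], Q = [[1, 2, 6], [3], [4], [5]]

Insert each entry of the permutation into P by Schensted row insertion, recording in Q the position of each new cell.

Insert 2: appended to row 1. P = [[2]].
Insert 6: appended to row 1. P = [[2, 6]].
Insert 5: 5 bumps 6 from row 1; 6 starts row 2. P = [[2, 5], [6]].
Insert 3: 3 bumps 5 from row 1; 5 bumps 6 from row 2; 6 starts row 3. P = [[2, 3], [5], [6]].
Insert 1: 1 bumps 2 from row 1; 2 bumps 5 from row 2; 5 bumps 6 from row 3; 6 starts row 4. P = [[1, 3], [2], [5], [6]].
Insert 4: appended to row 1. P = [[1, 3, 4], [2], [5], [6]].

So P = [[1, 3, 4], [2], [5], [6]], Q = [[1, 2, 6], [3], [4], [5]].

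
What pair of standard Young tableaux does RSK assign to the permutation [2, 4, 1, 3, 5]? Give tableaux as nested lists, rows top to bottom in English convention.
Insert each entry of the permutation into P by Schensted row insertion, recording in Q the position of each new cell.

Insert 2: appended to row 1. P = [[2]], Q = [[1]].
Insert 4: appended to row 1. P = [[2, 4]], Q = [[1, 2]].
Insert 1: 1 bumps 2 from row 1; 2 starts row 2. P = [[1, 4], [2]], Q = [[1, 2], [3]].
Insert 3: 3 bumps 4 from row 1; 4 appends to row 2. P = [[1, 3], [2, 4]], Q = [[1, 2], [3, 4]].
Insert 5: appended to row 1. P = [[1, 3, 5], [2, 4]], Q = [[1, 2, 5], [3, 4]].

So P = [[1, 3, 5], [2, 4]], Q = [[1, 2, 5], [3, 4]].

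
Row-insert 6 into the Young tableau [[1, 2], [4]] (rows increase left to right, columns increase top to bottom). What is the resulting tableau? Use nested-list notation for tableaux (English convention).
6 is larger than every entry of row 1, so it is appended to row 1. The new tableau is [[1, 2, 6], [4]].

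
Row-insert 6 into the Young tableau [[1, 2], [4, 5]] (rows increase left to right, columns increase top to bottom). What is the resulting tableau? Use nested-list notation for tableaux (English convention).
6 is larger than every entry of row 1, so it is appended to row 1. The new tableau is [[1, 2, 6], [4, 5]].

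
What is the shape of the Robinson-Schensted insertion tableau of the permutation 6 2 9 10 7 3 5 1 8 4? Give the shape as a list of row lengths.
[4, 3, 2, 1]

Row-insert each entry into an empty tableau.

After inserting 6: P = [[6]].
After inserting 2: P = [[2], [6]].
After inserting 9: P = [[2, 9], [6]].
After inserting 10: P = [[2, 9, 10], [6]].
After inserting 7: P = [[2, 7, 10], [6, 9]].
After inserting 3: P = [[2, 3, 10], [6, 7], [9]].
After inserting 5: P = [[2, 3, 5], [6, 7, 10], [9]].
After inserting 1: P = [[1, 3, 5], [2, 7, 10], [6], [9]].
After inserting 8: P = [[1, 3, 5, 8], [2, 7, 10], [6], [9]].
After inserting 4: P = [[1, 3, 4, 8], [2, 5, 10], [6, 7], [9]].

The final insertion tableau P = [[1, 3, 4, 8], [2, 5, 10], [6, 7], [9]] has shape [4, 3, 2, 1].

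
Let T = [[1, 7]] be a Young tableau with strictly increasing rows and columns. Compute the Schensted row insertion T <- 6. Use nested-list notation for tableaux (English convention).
In row 1, 6 replaces 7 (the leftmost entry greater than 6); 7 is bumped to row 2. 7 starts a new row 2. The new tableau is [[1, 6], [7]].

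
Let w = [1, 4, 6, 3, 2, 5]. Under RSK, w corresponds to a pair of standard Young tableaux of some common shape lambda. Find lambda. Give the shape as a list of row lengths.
[3, 2, 1]

Row-insert each entry into an empty tableau.

After inserting 1: P = [[1]].
After inserting 4: P = [[1, 4]].
After inserting 6: P = [[1, 4, 6]].
After inserting 3: P = [[1, 3, 6], [4]].
After inserting 2: P = [[1, 2, 6], [3], [4]].
After inserting 5: P = [[1, 2, 5], [3, 6], [4]].

The final insertion tableau P = [[1, 2, 5], [3, 6], [4]] has shape [3, 2, 1].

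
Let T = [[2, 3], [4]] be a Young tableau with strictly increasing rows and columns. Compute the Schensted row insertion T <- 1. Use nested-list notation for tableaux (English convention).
In row 1, 1 replaces 2 (the leftmost entry greater than 1); 2 is bumped to row 2. In row 2, 2 replaces 4 (the leftmost entry greater than 2); 4 is bumped to row 3. 4 starts a new row 3. The new tableau is [[1, 3], [2], [4]].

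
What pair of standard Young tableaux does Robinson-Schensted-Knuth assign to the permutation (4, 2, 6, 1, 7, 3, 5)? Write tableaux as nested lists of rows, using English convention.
Insert each entry of the permutation into P by Schensted row insertion, recording in Q the position of each new cell.

Insert 4: appended to row 1. P = [[4]].
Insert 2: 2 bumps 4 from row 1; 4 starts row 2. P = [[2], [4]].
Insert 6: appended to row 1. P = [[2, 6], [4]].
Insert 1: 1 bumps 2 from row 1; 2 bumps 4 from row 2; 4 starts row 3. P = [[1, 6], [2], [4]].
Insert 7: appended to row 1. P = [[1, 6, 7], [2], [4]].
Insert 3: 3 bumps 6 from row 1; 6 appends to row 2. P = [[1, 3, 7], [2, 6], [4]].
Insert 5: 5 bumps 7 from row 1; 7 appends to row 2. P = [[1, 3, 5], [2, 6, 7], [4]].

So P = [[1, 3, 5], [2, 6, 7], [4]], Q = [[1, 3, 5], [2, 6, 7], [4]].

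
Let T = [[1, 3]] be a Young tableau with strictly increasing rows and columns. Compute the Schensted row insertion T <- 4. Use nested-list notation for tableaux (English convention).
[[1, 3, 4]]

4 is larger than every entry of row 1, so it is appended to row 1. The new tableau is [[1, 3, 4]].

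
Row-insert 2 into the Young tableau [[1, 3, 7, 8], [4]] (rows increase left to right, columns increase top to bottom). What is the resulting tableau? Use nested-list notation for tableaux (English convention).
[[1, 2, 7, 8], [3], [4]]

In row 1, 2 replaces 3 (the leftmost entry greater than 2); 3 is bumped to row 2. In row 2, 3 replaces 4 (the leftmost entry greater than 3); 4 is bumped to row 3. 4 starts a new row 3. The new tableau is [[1, 2, 7, 8], [3], [4]].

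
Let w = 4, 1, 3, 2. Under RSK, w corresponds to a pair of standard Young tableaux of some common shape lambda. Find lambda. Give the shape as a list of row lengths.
[2, 1, 1]

Row-insert each entry into an empty tableau.

After inserting 4: P = [[4]].
After inserting 1: P = [[1], [4]].
After inserting 3: P = [[1, 3], [4]].
After inserting 2: P = [[1, 2], [3], [4]].

The final insertion tableau P = [[1, 2], [3], [4]] has shape [2, 1, 1].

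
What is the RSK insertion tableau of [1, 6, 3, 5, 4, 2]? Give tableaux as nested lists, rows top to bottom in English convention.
Insert 1: appended to row 1. P = [[1]].
Insert 6: appended to row 1. P = [[1, 6]].
Insert 3: 3 bumps 6 from row 1; 6 starts row 2. P = [[1, 3], [6]].
Insert 5: appended to row 1. P = [[1, 3, 5], [6]].
Insert 4: 4 bumps 5 from row 1; 5 bumps 6 from row 2; 6 starts row 3. P = [[1, 3, 4], [5], [6]].
Insert 2: 2 bumps 3 from row 1; 3 bumps 5 from row 2; 5 bumps 6 from row 3; 6 starts row 4. P = [[1, 2, 4], [3], [5], [6]].

So P = [[1, 2, 4], [3], [5], [6]].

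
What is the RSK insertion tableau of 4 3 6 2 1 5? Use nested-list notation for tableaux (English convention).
Insert 4: appended to row 1. P = [[4]].
Insert 3: 3 bumps 4 from row 1; 4 starts row 2. P = [[3], [4]].
Insert 6: appended to row 1. P = [[3, 6], [4]].
Insert 2: 2 bumps 3 from row 1; 3 bumps 4 from row 2; 4 starts row 3. P = [[2, 6], [3], [4]].
Insert 1: 1 bumps 2 from row 1; 2 bumps 3 from row 2; 3 bumps 4 from row 3; 4 starts row 4. P = [[1, 6], [2], [3], [4]].
Insert 5: 5 bumps 6 from row 1; 6 appends to row 2. P = [[1, 5], [2, 6], [3], [4]].

So P = [[1, 5], [2, 6], [3], [4]].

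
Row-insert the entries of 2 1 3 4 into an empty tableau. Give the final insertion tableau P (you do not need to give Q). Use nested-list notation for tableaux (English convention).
P = [[1, 3, 4], [2]]

Insert 2: appended to row 1. P = [[2]].
Insert 1: 1 bumps 2 from row 1; 2 starts row 2. P = [[1], [2]].
Insert 3: appended to row 1. P = [[1, 3], [2]].
Insert 4: appended to row 1. P = [[1, 3, 4], [2]].

So P = [[1, 3, 4], [2]].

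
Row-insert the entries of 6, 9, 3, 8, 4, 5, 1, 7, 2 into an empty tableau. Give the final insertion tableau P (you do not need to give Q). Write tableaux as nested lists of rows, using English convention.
Insert 6: appended to row 1. P = [[6]].
Insert 9: appended to row 1. P = [[6, 9]].
Insert 3: 3 bumps 6 from row 1; 6 starts row 2. P = [[3, 9], [6]].
Insert 8: 8 bumps 9 from row 1; 9 appends to row 2. P = [[3, 8], [6, 9]].
Insert 4: 4 bumps 8 from row 1; 8 bumps 9 from row 2; 9 starts row 3. P = [[3, 4], [6, 8], [9]].
Insert 5: appended to row 1. P = [[3, 4, 5], [6, 8], [9]].
Insert 1: 1 bumps 3 from row 1; 3 bumps 6 from row 2; 6 bumps 9 from row 3; 9 starts row 4. P = [[1, 4, 5], [3, 8], [6], [9]].
Insert 7: appended to row 1. P = [[1, 4, 5, 7], [3, 8], [6], [9]].
Insert 2: 2 bumps 4 from row 1; 4 bumps 8 from row 2; 8 appends to row 3. P = [[1, 2, 5, 7], [3, 4], [6, 8], [9]].

So P = [[1, 2, 5, 7], [3, 4], [6, 8], [9]].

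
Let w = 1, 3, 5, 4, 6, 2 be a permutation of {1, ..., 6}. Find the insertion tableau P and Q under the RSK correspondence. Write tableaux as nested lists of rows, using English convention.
P = [[1, 2, 4, 6], [3], [5]], Q = [[1, 2, 3, 5], [4], [6]]

Insert each entry of the permutation into P by Schensted row insertion, recording in Q the position of each new cell.

Insert 1: appended to row 1. P = [[1]].
Insert 3: appended to row 1. P = [[1, 3]].
Insert 5: appended to row 1. P = [[1, 3, 5]].
Insert 4: 4 bumps 5 from row 1; 5 starts row 2. P = [[1, 3, 4], [5]].
Insert 6: appended to row 1. P = [[1, 3, 4, 6], [5]].
Insert 2: 2 bumps 3 from row 1; 3 bumps 5 from row 2; 5 starts row 3. P = [[1, 2, 4, 6], [3], [5]].

So P = [[1, 2, 4, 6], [3], [5]], Q = [[1, 2, 3, 5], [4], [6]].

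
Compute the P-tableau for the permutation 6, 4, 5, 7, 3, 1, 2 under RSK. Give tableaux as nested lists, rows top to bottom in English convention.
Insert 6: appended to row 1. P = [[6]].
Insert 4: 4 bumps 6 from row 1; 6 starts row 2. P = [[4], [6]].
Insert 5: appended to row 1. P = [[4, 5], [6]].
Insert 7: appended to row 1. P = [[4, 5, 7], [6]].
Insert 3: 3 bumps 4 from row 1; 4 bumps 6 from row 2; 6 starts row 3. P = [[3, 5, 7], [4], [6]].
Insert 1: 1 bumps 3 from row 1; 3 bumps 4 from row 2; 4 bumps 6 from row 3; 6 starts row 4. P = [[1, 5, 7], [3], [4], [6]].
Insert 2: 2 bumps 5 from row 1; 5 appends to row 2. P = [[1, 2, 7], [3, 5], [4], [6]].

So P = [[1, 2, 7], [3, 5], [4], [6]].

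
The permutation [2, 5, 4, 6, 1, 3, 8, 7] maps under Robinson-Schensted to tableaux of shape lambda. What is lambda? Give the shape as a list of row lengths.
Row-insert each entry into an empty tableau.

After inserting 2: P = [[2]].
After inserting 5: P = [[2, 5]].
After inserting 4: P = [[2, 4], [5]].
After inserting 6: P = [[2, 4, 6], [5]].
After inserting 1: P = [[1, 4, 6], [2], [5]].
After inserting 3: P = [[1, 3, 6], [2, 4], [5]].
After inserting 8: P = [[1, 3, 6, 8], [2, 4], [5]].
After inserting 7: P = [[1, 3, 6, 7], [2, 4, 8], [5]].

The final insertion tableau P = [[1, 3, 6, 7], [2, 4, 8], [5]] has shape [4, 3, 1].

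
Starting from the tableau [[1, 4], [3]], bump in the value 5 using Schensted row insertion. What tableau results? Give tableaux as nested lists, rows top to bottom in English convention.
[[1, 4, 5], [3]]

5 is larger than every entry of row 1, so it is appended to row 1. The new tableau is [[1, 4, 5], [3]].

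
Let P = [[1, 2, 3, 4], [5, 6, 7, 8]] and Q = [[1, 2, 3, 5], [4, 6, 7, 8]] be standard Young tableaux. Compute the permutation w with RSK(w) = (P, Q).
Reverse the RSK construction: for i from n down to 1, find the cell of Q containing i, remove the entry at that cell from P, and reverse-bump it up through P; the value ejected from row 1 is w(i).

Step i=8: Q has 8 at row 2, column 4; remove 8 from row 2 of P and reverse-bump: 8 enters row 1 and ejects 4. So w(8) = 4. P is now [[1, 2, 3, 8], [5, 6, 7]].
Step i=7: Q has 7 at row 2, column 3; remove 7 from row 2 of P and reverse-bump: 7 enters row 1 and ejects 3. So w(7) = 3. P is now [[1, 2, 7, 8], [5, 6]].
Step i=6: Q has 6 at row 2, column 2; remove 6 from row 2 of P and reverse-bump: 6 enters row 1 and ejects 2. So w(6) = 2. P is now [[1, 6, 7, 8], [5]].
Step i=5: Q has 5 at row 1, column 4; remove that cell from P, ejecting 8. So w(5) = 8. P is now [[1, 6, 7], [5]].
Step i=4: Q has 4 at row 2, column 1; remove 5 from row 2 of P and reverse-bump: 5 enters row 1 and ejects 1. So w(4) = 1. P is now [[5, 6, 7]].
Step i=3: Q has 3 at row 1, column 3; remove that cell from P, ejecting 7. So w(3) = 7. P is now [[5, 6]].
Step i=2: Q has 2 at row 1, column 2; remove that cell from P, ejecting 6. So w(2) = 6. P is now [[5]].
Step i=1: Q has 1 at row 1, column 1; remove that cell from P, ejecting 5. So w(1) = 5. P is now [].

So w = 5 6 7 1 8 2 3 4.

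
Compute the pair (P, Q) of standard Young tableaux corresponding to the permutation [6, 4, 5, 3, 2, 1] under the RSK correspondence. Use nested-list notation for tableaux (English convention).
Insert each entry of the permutation into P by Schensted row insertion, recording in Q the position of each new cell.

After inserting 6: P = [[6]].
After inserting 4: P = [[4], [6]].
After inserting 5: P = [[4, 5], [6]].
After inserting 3: P = [[3, 5], [4], [6]].
After inserting 2: P = [[2, 5], [3], [4], [6]].
After inserting 1: P = [[1, 5], [2], [3], [4], [6]].

So P = [[1, 5], [2], [3], [4], [6]], Q = [[1, 3], [2], [4], [5], [6]].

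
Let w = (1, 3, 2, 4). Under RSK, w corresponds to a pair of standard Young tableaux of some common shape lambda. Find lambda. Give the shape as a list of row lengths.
Row-insert each entry into an empty tableau.

After inserting 1: P = [[1]].
After inserting 3: P = [[1, 3]].
After inserting 2: P = [[1, 2], [3]].
After inserting 4: P = [[1, 2, 4], [3]].

The final insertion tableau P = [[1, 2, 4], [3]] has shape [3, 1].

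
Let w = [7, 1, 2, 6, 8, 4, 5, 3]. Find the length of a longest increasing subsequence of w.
4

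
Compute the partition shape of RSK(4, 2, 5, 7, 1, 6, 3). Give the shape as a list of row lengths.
RSK row insertion gives P = [[1, 3, 6], [2, 5], [4, 7]], which has shape [3, 2, 2].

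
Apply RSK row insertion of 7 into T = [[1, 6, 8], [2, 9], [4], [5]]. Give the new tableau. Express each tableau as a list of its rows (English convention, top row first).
[[1, 6, 7], [2, 8], [4, 9], [5]]

In row 1, 7 replaces 8 (the leftmost entry greater than 7); 8 is bumped to row 2. In row 2, 8 replaces 9 (the leftmost entry greater than 8); 9 is bumped to row 3. 9 is appended to row 3. The new tableau is [[1, 6, 7], [2, 8], [4, 9], [5]].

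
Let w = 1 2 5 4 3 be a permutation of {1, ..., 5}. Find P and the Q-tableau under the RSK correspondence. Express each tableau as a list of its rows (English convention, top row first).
P = [[1, 2, 3], [4], [5]], Q = [[1, 2, 3], [4], [5]]

Insert each entry of the permutation into P by Schensted row insertion, recording in Q the position of each new cell.

Insert 1: appended to row 1. P = [[1]].
Insert 2: appended to row 1. P = [[1, 2]].
Insert 5: appended to row 1. P = [[1, 2, 5]].
Insert 4: 4 bumps 5 from row 1; 5 starts row 2. P = [[1, 2, 4], [5]].
Insert 3: 3 bumps 4 from row 1; 4 bumps 5 from row 2; 5 starts row 3. P = [[1, 2, 3], [4], [5]].

So P = [[1, 2, 3], [4], [5]], Q = [[1, 2, 3], [4], [5]].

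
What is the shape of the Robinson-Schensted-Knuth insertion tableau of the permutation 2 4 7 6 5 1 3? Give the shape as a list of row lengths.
[3, 2, 1, 1]

Row-insert each entry into an empty tableau.

After inserting 2: P = [[2]].
After inserting 4: P = [[2, 4]].
After inserting 7: P = [[2, 4, 7]].
After inserting 6: P = [[2, 4, 6], [7]].
After inserting 5: P = [[2, 4, 5], [6], [7]].
After inserting 1: P = [[1, 4, 5], [2], [6], [7]].
After inserting 3: P = [[1, 3, 5], [2, 4], [6], [7]].

The final insertion tableau P = [[1, 3, 5], [2, 4], [6], [7]] has shape [3, 2, 1, 1].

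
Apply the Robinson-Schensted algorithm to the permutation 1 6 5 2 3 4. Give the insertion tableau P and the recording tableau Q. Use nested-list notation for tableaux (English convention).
Insert each entry of the permutation into P by Schensted row insertion, recording in Q the position of each new cell.

After inserting 1: P = [[1]].
After inserting 6: P = [[1, 6]].
After inserting 5: P = [[1, 5], [6]].
After inserting 2: P = [[1, 2], [5], [6]].
After inserting 3: P = [[1, 2, 3], [5], [6]].
After inserting 4: P = [[1, 2, 3, 4], [5], [6]].

So P = [[1, 2, 3, 4], [5], [6]], Q = [[1, 2, 5, 6], [3], [4]].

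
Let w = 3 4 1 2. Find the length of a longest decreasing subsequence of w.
2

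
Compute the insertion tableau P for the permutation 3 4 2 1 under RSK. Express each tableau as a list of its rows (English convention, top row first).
Insert 3: appended to row 1. P = [[3]].
Insert 4: appended to row 1. P = [[3, 4]].
Insert 2: 2 bumps 3 from row 1; 3 starts row 2. P = [[2, 4], [3]].
Insert 1: 1 bumps 2 from row 1; 2 bumps 3 from row 2; 3 starts row 3. P = [[1, 4], [2], [3]].

So P = [[1, 4], [2], [3]].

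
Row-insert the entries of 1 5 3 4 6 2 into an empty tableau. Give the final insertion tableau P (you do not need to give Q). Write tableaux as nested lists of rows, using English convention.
P = [[1, 2, 4, 6], [3], [5]]

Insert 1: appended to row 1. P = [[1]].
Insert 5: appended to row 1. P = [[1, 5]].
Insert 3: 3 bumps 5 from row 1; 5 starts row 2. P = [[1, 3], [5]].
Insert 4: appended to row 1. P = [[1, 3, 4], [5]].
Insert 6: appended to row 1. P = [[1, 3, 4, 6], [5]].
Insert 2: 2 bumps 3 from row 1; 3 bumps 5 from row 2; 5 starts row 3. P = [[1, 2, 4, 6], [3], [5]].

So P = [[1, 2, 4, 6], [3], [5]].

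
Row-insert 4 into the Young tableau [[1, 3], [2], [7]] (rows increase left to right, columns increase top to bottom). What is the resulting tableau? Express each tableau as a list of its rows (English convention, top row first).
4 is larger than every entry of row 1, so it is appended to row 1. The new tableau is [[1, 3, 4], [2], [7]].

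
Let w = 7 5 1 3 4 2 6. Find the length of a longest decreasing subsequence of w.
4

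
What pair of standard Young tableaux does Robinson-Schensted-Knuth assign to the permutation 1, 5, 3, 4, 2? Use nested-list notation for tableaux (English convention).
P = [[1, 2, 4], [3], [5]], Q = [[1, 2, 4], [3], [5]]

Insert each entry of the permutation into P by Schensted row insertion, recording in Q the position of each new cell.

Insert 1: appended to row 1. P = [[1]].
Insert 5: appended to row 1. P = [[1, 5]].
Insert 3: 3 bumps 5 from row 1; 5 starts row 2. P = [[1, 3], [5]].
Insert 4: appended to row 1. P = [[1, 3, 4], [5]].
Insert 2: 2 bumps 3 from row 1; 3 bumps 5 from row 2; 5 starts row 3. P = [[1, 2, 4], [3], [5]].

So P = [[1, 2, 4], [3], [5]], Q = [[1, 2, 4], [3], [5]].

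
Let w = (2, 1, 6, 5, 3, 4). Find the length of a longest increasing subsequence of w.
3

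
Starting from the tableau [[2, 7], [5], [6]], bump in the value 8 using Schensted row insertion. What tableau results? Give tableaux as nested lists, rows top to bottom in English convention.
[[2, 7, 8], [5], [6]]

8 is larger than every entry of row 1, so it is appended to row 1. The new tableau is [[2, 7, 8], [5], [6]].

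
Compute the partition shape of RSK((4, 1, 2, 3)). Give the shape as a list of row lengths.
[3, 1]

RSK row insertion gives P = [[1, 2, 3], [4]], which has shape [3, 1].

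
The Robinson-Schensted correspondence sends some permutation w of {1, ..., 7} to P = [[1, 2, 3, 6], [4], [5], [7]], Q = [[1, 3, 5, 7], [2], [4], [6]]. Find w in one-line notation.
7 1 5 2 4 3 6

Reverse the RSK construction: for i from n down to 1, find the cell of Q containing i, remove the entry at that cell from P, and reverse-bump it up through P; the value ejected from row 1 is w(i).

Step i=7: Q has 7 at row 1, column 4; remove that cell from P, ejecting 6. So w(7) = 6. P is now [[1, 2, 3], [4], [5], [7]].
Step i=6: Q has 6 at row 4, column 1; remove 7 from row 4 of P and reverse-bump: 7 enters row 3 and ejects 5; 5 enters row 2 and ejects 4; 4 enters row 1 and ejects 3. So w(6) = 3. P is now [[1, 2, 4], [5], [7]].
Step i=5: Q has 5 at row 1, column 3; remove that cell from P, ejecting 4. So w(5) = 4. P is now [[1, 2], [5], [7]].
Step i=4: Q has 4 at row 3, column 1; remove 7 from row 3 of P and reverse-bump: 7 enters row 2 and ejects 5; 5 enters row 1 and ejects 2. So w(4) = 2. P is now [[1, 5], [7]].
Step i=3: Q has 3 at row 1, column 2; remove that cell from P, ejecting 5. So w(3) = 5. P is now [[1], [7]].
Step i=2: Q has 2 at row 2, column 1; remove 7 from row 2 of P and reverse-bump: 7 enters row 1 and ejects 1. So w(2) = 1. P is now [[7]].
Step i=1: Q has 1 at row 1, column 1; remove that cell from P, ejecting 7. So w(1) = 7. P is now [].

So w = 7 1 5 2 4 3 6.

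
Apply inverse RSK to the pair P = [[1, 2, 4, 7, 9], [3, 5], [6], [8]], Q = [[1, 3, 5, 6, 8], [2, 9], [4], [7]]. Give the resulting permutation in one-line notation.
Reverse the RSK construction: for i from n down to 1, find the cell of Q containing i, remove the entry at that cell from P, and reverse-bump it up through P; the value ejected from row 1 is w(i).

Step i=9: Q has 9 at row 2, column 2; remove 5 from row 2 of P and reverse-bump: 5 enters row 1 and ejects 4. So w(9) = 4. P is now [[1, 2, 5, 7, 9], [3], [6], [8]].
Step i=8: Q has 8 at row 1, column 5; remove that cell from P, ejecting 9. So w(8) = 9. P is now [[1, 2, 5, 7], [3], [6], [8]].
Step i=7: Q has 7 at row 4, column 1; remove 8 from row 4 of P and reverse-bump: 8 enters row 3 and ejects 6; 6 enters row 2 and ejects 3; 3 enters row 1 and ejects 2. So w(7) = 2. P is now [[1, 3, 5, 7], [6], [8]].
Step i=6: Q has 6 at row 1, column 4; remove that cell from P, ejecting 7. So w(6) = 7. P is now [[1, 3, 5], [6], [8]].
Step i=5: Q has 5 at row 1, column 3; remove that cell from P, ejecting 5. So w(5) = 5. P is now [[1, 3], [6], [8]].
Step i=4: Q has 4 at row 3, column 1; remove 8 from row 3 of P and reverse-bump: 8 enters row 2 and ejects 6; 6 enters row 1 and ejects 3. So w(4) = 3. P is now [[1, 6], [8]].
Step i=3: Q has 3 at row 1, column 2; remove that cell from P, ejecting 6. So w(3) = 6. P is now [[1], [8]].
Step i=2: Q has 2 at row 2, column 1; remove 8 from row 2 of P and reverse-bump: 8 enters row 1 and ejects 1. So w(2) = 1. P is now [[8]].
Step i=1: Q has 1 at row 1, column 1; remove that cell from P, ejecting 8. So w(1) = 8. P is now [].

So w = 8 1 6 3 5 7 2 9 4.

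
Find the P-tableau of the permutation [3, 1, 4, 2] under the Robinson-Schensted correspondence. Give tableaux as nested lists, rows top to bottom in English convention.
P = [[1, 2], [3, 4]]

Insert 3: appended to row 1. P = [[3]].
Insert 1: 1 bumps 3 from row 1; 3 starts row 2. P = [[1], [3]].
Insert 4: appended to row 1. P = [[1, 4], [3]].
Insert 2: 2 bumps 4 from row 1; 4 appends to row 2. P = [[1, 2], [3, 4]].

So P = [[1, 2], [3, 4]].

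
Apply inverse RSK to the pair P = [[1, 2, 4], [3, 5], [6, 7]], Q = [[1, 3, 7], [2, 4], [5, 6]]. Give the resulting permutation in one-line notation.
Reverse the RSK construction: for i from n down to 1, find the cell of Q containing i, remove the entry at that cell from P, and reverse-bump it up through P; the value ejected from row 1 is w(i).

Step i=7: Q has 7 at row 1, column 3; remove that cell from P, ejecting 4. So w(7) = 4. P is now [[1, 2], [3, 5], [6, 7]].
Step i=6: Q has 6 at row 3, column 2; remove 7 from row 3 of P and reverse-bump: 7 enters row 2 and ejects 5; 5 enters row 1 and ejects 2. So w(6) = 2. P is now [[1, 5], [3, 7], [6]].
Step i=5: Q has 5 at row 3, column 1; remove 6 from row 3 of P and reverse-bump: 6 enters row 2 and ejects 3; 3 enters row 1 and ejects 1. So w(5) = 1. P is now [[3, 5], [6, 7]].
Step i=4: Q has 4 at row 2, column 2; remove 7 from row 2 of P and reverse-bump: 7 enters row 1 and ejects 5. So w(4) = 5. P is now [[3, 7], [6]].
Step i=3: Q has 3 at row 1, column 2; remove that cell from P, ejecting 7. So w(3) = 7. P is now [[3], [6]].
Step i=2: Q has 2 at row 2, column 1; remove 6 from row 2 of P and reverse-bump: 6 enters row 1 and ejects 3. So w(2) = 3. P is now [[6]].
Step i=1: Q has 1 at row 1, column 1; remove that cell from P, ejecting 6. So w(1) = 6. P is now [].

So w = 6 3 7 5 1 2 4.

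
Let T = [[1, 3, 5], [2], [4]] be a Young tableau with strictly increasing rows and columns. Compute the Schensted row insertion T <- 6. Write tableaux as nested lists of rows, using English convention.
[[1, 3, 5, 6], [2], [4]]

6 is larger than every entry of row 1, so it is appended to row 1. The new tableau is [[1, 3, 5, 6], [2], [4]].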